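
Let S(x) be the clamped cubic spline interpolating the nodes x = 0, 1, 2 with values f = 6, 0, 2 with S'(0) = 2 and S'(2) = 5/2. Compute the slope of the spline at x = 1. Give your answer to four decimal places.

-4.1250

Let M_i = S''(x_i). Step sizes h_i = 1, 1; slopes of the chords Δ_i = (y_(i+1) - y_i)/h_i = -6, 2.
  1·M_0 + 4·M_1 + 1·M_2 = 6(Δ_1 - Δ_0) = 48
Clamped end conditions give two more equations: 2h_0·M_0 + h_0·M_1 = 6(Δ_0 - S'(0)) = -48 and h_1·M_1 + 2h_1·M_2 = 6(S'(2) - Δ_1) = 3.
Hence M_0 = -143/4, M_1 = 47/2, M_2 = -41/4.
On [1, 2], S'(x) = b_1 + 2c_1·(x - 1) + 3d_1·(x - 1)² with b_1 = Δ_1 - h_1(2M_1 + M_2)/6 = -33/8, c_1 = M_1/2 = 47/4, d_1 = (M_2 - M_1)/(6h_1) = -45/8. So S'(1) = -33/8.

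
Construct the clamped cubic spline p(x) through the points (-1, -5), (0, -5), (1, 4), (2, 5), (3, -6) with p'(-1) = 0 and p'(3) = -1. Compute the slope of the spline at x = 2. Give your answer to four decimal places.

Let M_i = p''(x_i). Step sizes h_i = 1, 1, 1, 1; slopes of the chords Δ_i = (y_(i+1) - y_i)/h_i = 0, 9, 1, -11.
  1·M_0 + 4·M_1 + 1·M_2 = 6(Δ_1 - Δ_0) = 54
  1·M_1 + 4·M_2 + 1·M_3 = 6(Δ_2 - Δ_1) = -48
  1·M_2 + 4·M_3 + 1·M_4 = 6(Δ_3 - Δ_2) = -72
Clamped end conditions give two more equations: 2h_0·M_0 + h_0·M_1 = 6(Δ_0 - p'(-1)) = 0 and h_3·M_3 + 2h_3·M_4 = 6(p'(3) - Δ_3) = 60.
Hence M_0 = -64/7, M_1 = 128/7, M_2 = -10, M_3 = -184/7, M_4 = 302/7.
On [2, 3], p'(x) = b_3 + 2c_3·(x - 2) + 3d_3·(x - 2)² with b_3 = Δ_3 - h_3(2M_3 + M_4)/6 = -66/7, c_3 = M_3/2 = -92/7, d_3 = (M_4 - M_3)/(6h_3) = 81/7. So p'(2) = -66/7.

-9.4286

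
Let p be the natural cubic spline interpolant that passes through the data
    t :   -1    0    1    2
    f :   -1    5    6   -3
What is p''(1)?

Put σ_i = p'' at the i-th knot. Here h = (1, 1, 1) and Δ = (6, 1, -9), so the interior equations h_(i-1)·σ_(i-1) + 2(h_(i-1)+h_i)·σ_i + h_i·σ_(i+1) = 6(Δ_i − Δ_(i-1)) read
  1·σ_0 + 4·σ_1 + 1·σ_2 = 6(Δ_1 - Δ_0) = -30
  1·σ_1 + 4·σ_2 + 1·σ_3 = 6(Δ_2 - Δ_1) = -60
Natural end conditions: σ_0 = σ_3 = 0.
Solving: σ_0 = 0, σ_1 = -4, σ_2 = -14, σ_3 = 0.

-14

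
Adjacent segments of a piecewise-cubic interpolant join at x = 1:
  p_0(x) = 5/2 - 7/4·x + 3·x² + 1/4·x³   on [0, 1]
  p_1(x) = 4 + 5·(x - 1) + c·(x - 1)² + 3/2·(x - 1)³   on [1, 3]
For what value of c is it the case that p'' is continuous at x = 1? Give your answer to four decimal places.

p_0''(x) = 6 + 3/2·x, so p_0''(1) = 15/2. On the right, p_1''(1) = 2c, so c = 15/4.

3.7500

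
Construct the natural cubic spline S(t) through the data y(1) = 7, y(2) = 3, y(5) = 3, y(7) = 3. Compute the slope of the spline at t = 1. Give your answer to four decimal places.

Let m_i = S''(x_i). Step sizes h_i = 1, 3, 2; slopes of the chords Δ_i = (y_(i+1) - y_i)/h_i = -4, 0, 0.
  1·m_0 + 8·m_1 + 3·m_2 = 6(Δ_1 - Δ_0) = 24
  3·m_1 + 10·m_2 + 2·m_3 = 6(Δ_2 - Δ_1) = 0
Natural end conditions: m_0 = m_3 = 0.
Solving: m_0 = 0, m_1 = 240/71, m_2 = -72/71, m_3 = 0.
On [1, 2], S'(t) = b_0 + 2c_0·(t - 1) + 3d_0·(t - 1)² with b_0 = Δ_0 - h_0(2m_0 + m_1)/6 = -324/71, c_0 = m_0/2 = 0, d_0 = (m_1 - m_0)/(6h_0) = 40/71. So S'(1) = -324/71.

-4.5634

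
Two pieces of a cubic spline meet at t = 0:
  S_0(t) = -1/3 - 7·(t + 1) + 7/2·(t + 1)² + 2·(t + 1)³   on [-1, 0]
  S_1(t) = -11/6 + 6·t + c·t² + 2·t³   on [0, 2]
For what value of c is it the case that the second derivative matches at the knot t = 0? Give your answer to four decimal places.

S_0''(t) = 7 + 12·(t + 1), so S_0''(0) = 19. On the right, S_1''(0) = 2c, so c = 19/2.

9.5000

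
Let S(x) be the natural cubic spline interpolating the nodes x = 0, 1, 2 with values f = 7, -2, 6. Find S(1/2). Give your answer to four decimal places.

0.9063

Write σ_i for S''(x_i). With h_i = 1, 1 and divided differences Δ_i = -9, 8, the continuity of S' gives the tridiagonal system
  1·σ_0 + 4·σ_1 + 1·σ_2 = 6(Δ_1 - Δ_0) = 102
Natural end conditions: σ_0 = σ_2 = 0.
Forward elimination and back-substitution give σ_0 = 0, σ_1 = 51/2, σ_2 = 0.
On [0, 1], S(x) = 7 - 53/4·x + 0·x² + 17/4·x³.
With x = 1/2: S(1/2) = 29/32.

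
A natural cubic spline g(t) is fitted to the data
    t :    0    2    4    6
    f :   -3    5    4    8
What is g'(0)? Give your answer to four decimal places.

Write M_i for g''(x_i). With h_i = 2, 2, 2 and divided differences Δ_i = 4, -1/2, 2, the continuity of g' gives the tridiagonal system
  2·M_0 + 8·M_1 + 2·M_2 = 6(Δ_1 - Δ_0) = -27
  2·M_1 + 8·M_2 + 2·M_3 = 6(Δ_2 - Δ_1) = 15
Natural end conditions: M_0 = M_3 = 0.
Hence M_0 = 0, M_1 = -41/10, M_2 = 29/10, M_3 = 0.
On [0, 2], g'(t) = b_0 + 2c_0·t + 3d_0·t² with b_0 = Δ_0 - h_0(2M_0 + M_1)/6 = 161/30, c_0 = M_0/2 = 0, d_0 = (M_1 - M_0)/(6h_0) = -41/120. So g'(0) = 161/30.

5.3667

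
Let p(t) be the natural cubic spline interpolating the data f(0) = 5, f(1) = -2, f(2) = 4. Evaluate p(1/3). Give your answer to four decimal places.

1.7037

With m_i denoting the second derivative at x_i, h_i = 1, 1, and Δ_i = (y_(i+1) − y_i)/h_i = -7, 6:
  1·m_0 + 4·m_1 + 1·m_2 = 6(Δ_1 - Δ_0) = 78
Natural end conditions: m_0 = m_2 = 0.
Solving: m_0 = 0, m_1 = 39/2, m_2 = 0.
On [0, 1], p(t) = 5 - 41/4·t + 0·t² + 13/4·t³.
With t = 1/3: p(1/3) = 46/27.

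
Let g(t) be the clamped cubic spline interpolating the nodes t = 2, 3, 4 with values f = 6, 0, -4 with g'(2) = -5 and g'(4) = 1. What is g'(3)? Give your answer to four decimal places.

-6.5000

With M_i denoting the second derivative at x_i, h_i = 1, 1, and Δ_i = (y_(i+1) − y_i)/h_i = -6, -4:
  1·M_0 + 4·M_1 + 1·M_2 = 6(Δ_1 - Δ_0) = 12
Clamped end conditions give two more equations: 2h_0·M_0 + h_0·M_1 = 6(Δ_0 - g'(2)) = -6 and h_1·M_1 + 2h_1·M_2 = 6(g'(4) - Δ_1) = 30.
Solving: M_0 = -3, M_1 = 0, M_2 = 15.
On [3, 4], g'(t) = b_1 + 2c_1·(t - 3) + 3d_1·(t - 3)² with b_1 = Δ_1 - h_1(2M_1 + M_2)/6 = -13/2, c_1 = M_1/2 = 0, d_1 = (M_2 - M_1)/(6h_1) = 5/2. So g'(3) = -13/2.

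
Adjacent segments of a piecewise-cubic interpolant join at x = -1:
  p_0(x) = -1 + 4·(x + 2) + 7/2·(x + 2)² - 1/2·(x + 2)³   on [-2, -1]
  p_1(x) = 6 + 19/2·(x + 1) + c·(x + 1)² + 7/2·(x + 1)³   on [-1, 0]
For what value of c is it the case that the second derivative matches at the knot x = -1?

p_0''(x) = 7 - 3·(x + 2), so p_0''(-1) = 4. On the right, p_1''(-1) = 2c, so c = 2.

2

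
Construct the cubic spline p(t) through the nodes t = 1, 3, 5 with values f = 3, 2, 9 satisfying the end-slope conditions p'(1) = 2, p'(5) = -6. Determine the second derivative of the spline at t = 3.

10

Put M_i = p'' at the i-th knot. Here h = (2, 2) and Δ = (-1/2, 7/2), so the interior equations h_(i-1)·M_(i-1) + 2(h_(i-1)+h_i)·M_i + h_i·M_(i+1) = 6(Δ_i − Δ_(i-1)) read
  2·M_0 + 8·M_1 + 2·M_2 = 6(Δ_1 - Δ_0) = 24
Clamped end conditions give two more equations: 2h_0·M_0 + h_0·M_1 = 6(Δ_0 - p'(1)) = -15 and h_1·M_1 + 2h_1·M_2 = 6(p'(5) - Δ_1) = -57.
Forward elimination and back-substitution give M_0 = -35/4, M_1 = 10, M_2 = -77/4.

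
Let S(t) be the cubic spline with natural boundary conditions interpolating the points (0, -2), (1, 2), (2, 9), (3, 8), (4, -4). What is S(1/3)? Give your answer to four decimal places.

Put M_i = S'' at the i-th knot. Here h = (1, 1, 1, 1) and Δ = (4, 7, -1, -12), so the interior equations h_(i-1)·M_(i-1) + 2(h_(i-1)+h_i)·M_i + h_i·M_(i+1) = 6(Δ_i − Δ_(i-1)) read
  1·M_0 + 4·M_1 + 1·M_2 = 6(Δ_1 - Δ_0) = 18
  1·M_1 + 4·M_2 + 1·M_3 = 6(Δ_2 - Δ_1) = -48
  1·M_2 + 4·M_3 + 1·M_4 = 6(Δ_3 - Δ_2) = -66
Natural end conditions: M_0 = M_4 = 0.
Hence M_0 = 0, M_1 = 99/14, M_2 = -72/7, M_3 = -195/14, M_4 = 0.
On [0, 1], S(t) = -2 + 79/28·t + 0·t² + 33/28·t³.
With t = 1/3: S(1/3) = -64/63.

-1.0159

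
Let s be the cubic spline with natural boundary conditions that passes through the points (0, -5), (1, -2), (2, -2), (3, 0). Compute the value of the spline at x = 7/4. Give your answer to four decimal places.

With σ_i denoting the second derivative at x_i, h_i = 1, 1, 1, and Δ_i = (y_(i+1) − y_i)/h_i = 3, 0, 2:
  1·σ_0 + 4·σ_1 + 1·σ_2 = 6(Δ_1 - Δ_0) = -18
  1·σ_1 + 4·σ_2 + 1·σ_3 = 6(Δ_2 - Δ_1) = 12
Natural end conditions: σ_0 = σ_3 = 0.
Hence σ_0 = 0, σ_1 = -28/5, σ_2 = 22/5, σ_3 = 0.
On [1, 2], s(x) = -2 + 17/15·(x - 1) - 14/5·(x - 1)² + 5/3·(x - 1)³.
With (x - 1) = 3/4: s(7/4) = -647/320.

-2.0219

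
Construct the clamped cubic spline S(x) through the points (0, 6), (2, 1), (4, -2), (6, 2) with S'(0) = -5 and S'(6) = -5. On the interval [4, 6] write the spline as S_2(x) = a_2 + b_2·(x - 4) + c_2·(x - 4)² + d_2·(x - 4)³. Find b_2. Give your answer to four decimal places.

2.2000

With m_i denoting the second derivative at x_i, h_i = 2, 2, 2, and Δ_i = (y_(i+1) − y_i)/h_i = -5/2, -3/2, 2:
  2·m_0 + 8·m_1 + 2·m_2 = 6(Δ_1 - Δ_0) = 6
  2·m_1 + 8·m_2 + 2·m_3 = 6(Δ_2 - Δ_1) = 21
Clamped end conditions give two more equations: 2h_0·m_0 + h_0·m_1 = 6(Δ_0 - S'(0)) = 15 and h_2·m_2 + 2h_2·m_3 = 6(S'(6) - Δ_2) = -42.
Solving the tridiagonal system: m_0 = 24/5, m_1 = -21/10, m_2 = 33/5, m_3 = -69/5.
On [4, 6], with S_2(x) = a_2 + b_2·(x - 4) + c_2·(x - 4)² + d_2·(x - 4)³: c_2 = m_2/2 = 33/10, d_2 = (m_3 - m_2)/(6h_2) = -17/10, b_2 = Δ_2 - h_2(2m_2 + m_3)/6 = 11/5.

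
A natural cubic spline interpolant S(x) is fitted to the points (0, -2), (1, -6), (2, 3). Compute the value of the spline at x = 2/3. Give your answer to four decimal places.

-5.8704

Write M_i for S''(x_i). With h_i = 1, 1 and divided differences Δ_i = -4, 9, the continuity of S' gives the tridiagonal system
  1·M_0 + 4·M_1 + 1·M_2 = 6(Δ_1 - Δ_0) = 78
Natural end conditions: M_0 = M_2 = 0.
Solving the tridiagonal system: M_0 = 0, M_1 = 39/2, M_2 = 0.
On [0, 1], S(x) = -2 - 29/4·x + 0·x² + 13/4·x³.
With x = 2/3: S(2/3) = -317/54.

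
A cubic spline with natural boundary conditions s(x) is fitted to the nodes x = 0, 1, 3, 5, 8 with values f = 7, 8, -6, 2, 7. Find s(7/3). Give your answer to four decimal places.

-1.9677

With m_i denoting the second derivative at x_i, h_i = 1, 2, 2, 3, and Δ_i = (y_(i+1) − y_i)/h_i = 1, -7, 4, 5/3:
  1·m_0 + 6·m_1 + 2·m_2 = 6(Δ_1 - Δ_0) = -48
  2·m_1 + 8·m_2 + 2·m_3 = 6(Δ_2 - Δ_1) = 66
  2·m_2 + 10·m_3 + 3·m_4 = 6(Δ_3 - Δ_2) = -14
Natural end conditions: m_0 = m_4 = 0.
Solving: m_0 = 0, m_1 = -157/13, m_2 = 159/13, m_3 = -50/13, m_4 = 0.
On [1, 3], s(x) = 8 - 118/39·(x - 1) - 157/26·(x - 1)² + 79/39·(x - 1)³.
With (x - 1) = 4/3: s(7/3) = -2072/1053.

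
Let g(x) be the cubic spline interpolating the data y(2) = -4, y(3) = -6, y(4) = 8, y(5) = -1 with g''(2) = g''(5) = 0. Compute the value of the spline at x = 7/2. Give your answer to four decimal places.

Put m_i = g'' at the i-th knot. Here h = (1, 1, 1) and Δ = (-2, 14, -9), so the interior equations h_(i-1)·m_(i-1) + 2(h_(i-1)+h_i)·m_i + h_i·m_(i+1) = 6(Δ_i − Δ_(i-1)) read
  1·m_0 + 4·m_1 + 1·m_2 = 6(Δ_1 - Δ_0) = 96
  1·m_1 + 4·m_2 + 1·m_3 = 6(Δ_2 - Δ_1) = -138
Natural end conditions: m_0 = m_3 = 0.
Hence m_0 = 0, m_1 = 174/5, m_2 = -216/5, m_3 = 0.
On [3, 4], g(x) = -6 + 48/5·(x - 3) + 87/5·(x - 3)² - 13·(x - 3)³.
With (x - 3) = 1/2: g(7/2) = 61/40.

1.5250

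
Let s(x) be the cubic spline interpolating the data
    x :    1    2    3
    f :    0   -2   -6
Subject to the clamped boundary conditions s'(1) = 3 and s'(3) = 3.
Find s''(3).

With σ_i denoting the second derivative at x_i, h_i = 1, 1, and Δ_i = (y_(i+1) − y_i)/h_i = -2, -4:
  1·σ_0 + 4·σ_1 + 1·σ_2 = 6(Δ_1 - Δ_0) = -12
Clamped end conditions give two more equations: 2h_0·σ_0 + h_0·σ_1 = 6(Δ_0 - s'(1)) = -30 and h_1·σ_1 + 2h_1·σ_2 = 6(s'(3) - Δ_1) = 42.
Solving: σ_0 = -12, σ_1 = -6, σ_2 = 24.

24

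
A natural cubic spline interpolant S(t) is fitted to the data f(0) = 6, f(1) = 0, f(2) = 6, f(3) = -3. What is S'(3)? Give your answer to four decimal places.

-13.8000

With M_i denoting the second derivative at x_i, h_i = 1, 1, 1, and Δ_i = (y_(i+1) − y_i)/h_i = -6, 6, -9:
  1·M_0 + 4·M_1 + 1·M_2 = 6(Δ_1 - Δ_0) = 72
  1·M_1 + 4·M_2 + 1·M_3 = 6(Δ_2 - Δ_1) = -90
Natural end conditions: M_0 = M_3 = 0.
Hence M_0 = 0, M_1 = 126/5, M_2 = -144/5, M_3 = 0.
On [2, 3], S'(t) = b_2 + 2c_2·(t - 2) + 3d_2·(t - 2)² with b_2 = Δ_2 - h_2(2M_2 + M_3)/6 = 3/5, c_2 = M_2/2 = -72/5, d_2 = (M_3 - M_2)/(6h_2) = 24/5. So S'(3) = -69/5.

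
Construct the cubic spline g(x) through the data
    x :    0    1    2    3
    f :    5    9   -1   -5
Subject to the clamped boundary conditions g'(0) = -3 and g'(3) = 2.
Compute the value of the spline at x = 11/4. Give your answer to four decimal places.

-5.1594

With m_i denoting the second derivative at x_i, h_i = 1, 1, 1, and Δ_i = (y_(i+1) − y_i)/h_i = 4, -10, -4:
  1·m_0 + 4·m_1 + 1·m_2 = 6(Δ_1 - Δ_0) = -84
  1·m_1 + 4·m_2 + 1·m_3 = 6(Δ_2 - Δ_1) = 36
Clamped end conditions give two more equations: 2h_0·m_0 + h_0·m_1 = 6(Δ_0 - g'(0)) = 42 and h_2·m_2 + 2h_2·m_3 = 6(g'(3) - Δ_2) = 36.
Solving: m_0 = 572/15, m_1 = -514/15, m_2 = 224/15, m_3 = 158/15.
On [2, 3], g(x) = -1 - 161/15·(x - 2) + 112/15·(x - 2)² - 11/15·(x - 2)³.
With (x - 2) = 3/4: g(11/4) = -1651/320.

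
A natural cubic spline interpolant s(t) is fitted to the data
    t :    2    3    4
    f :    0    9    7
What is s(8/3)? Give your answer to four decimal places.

7.0185

With M_i denoting the second derivative at x_i, h_i = 1, 1, and Δ_i = (y_(i+1) − y_i)/h_i = 9, -2:
  1·M_0 + 4·M_1 + 1·M_2 = 6(Δ_1 - Δ_0) = -66
Natural end conditions: M_0 = M_2 = 0.
Hence M_0 = 0, M_1 = -33/2, M_2 = 0.
On [2, 3], s(t) = 0 + 47/4·(t - 2) + 0·(t - 2)² - 11/4·(t - 2)³.
With (t - 2) = 2/3: s(8/3) = 379/54.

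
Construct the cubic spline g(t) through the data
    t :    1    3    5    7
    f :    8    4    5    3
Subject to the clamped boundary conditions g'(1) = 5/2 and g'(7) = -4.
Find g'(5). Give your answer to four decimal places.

Let M_i = g''(x_i). Step sizes h_i = 2, 2, 2; slopes of the chords Δ_i = (y_(i+1) - y_i)/h_i = -2, 1/2, -1.
  2·M_0 + 8·M_1 + 2·M_2 = 6(Δ_1 - Δ_0) = 15
  2·M_1 + 8·M_2 + 2·M_3 = 6(Δ_2 - Δ_1) = -9
Clamped end conditions give two more equations: 2h_0·M_0 + h_0·M_1 = 6(Δ_0 - g'(1)) = -27 and h_2·M_2 + 2h_2·M_3 = 6(g'(7) - Δ_2) = -18.
Solving: M_0 = -269/30, M_1 = 133/30, M_2 = -19/15, M_3 = -58/15.
On [5, 7], g'(t) = b_2 + 2c_2·(t - 5) + 3d_2·(t - 5)² with b_2 = Δ_2 - h_2(2M_2 + M_3)/6 = 17/15, c_2 = M_2/2 = -19/30, d_2 = (M_3 - M_2)/(6h_2) = -13/60. So g'(5) = 17/15.

1.1333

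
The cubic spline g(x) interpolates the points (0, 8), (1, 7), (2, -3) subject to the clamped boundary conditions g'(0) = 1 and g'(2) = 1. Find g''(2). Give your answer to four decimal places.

46.5000

Put M_i = g'' at the i-th knot. Here h = (1, 1) and Δ = (-1, -10), so the interior equations h_(i-1)·M_(i-1) + 2(h_(i-1)+h_i)·M_i + h_i·M_(i+1) = 6(Δ_i − Δ_(i-1)) read
  1·M_0 + 4·M_1 + 1·M_2 = 6(Δ_1 - Δ_0) = -54
Clamped end conditions give two more equations: 2h_0·M_0 + h_0·M_1 = 6(Δ_0 - g'(0)) = -12 and h_1·M_1 + 2h_1·M_2 = 6(g'(2) - Δ_1) = 66.
Forward elimination and back-substitution give M_0 = 15/2, M_1 = -27, M_2 = 93/2.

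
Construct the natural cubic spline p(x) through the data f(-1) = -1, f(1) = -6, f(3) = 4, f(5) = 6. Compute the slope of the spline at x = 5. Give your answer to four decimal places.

-0.5667

Write m_i for p''(x_i). With h_i = 2, 2, 2 and divided differences Δ_i = -5/2, 5, 1, the continuity of p' gives the tridiagonal system
  2·m_0 + 8·m_1 + 2·m_2 = 6(Δ_1 - Δ_0) = 45
  2·m_1 + 8·m_2 + 2·m_3 = 6(Δ_2 - Δ_1) = -24
Natural end conditions: m_0 = m_3 = 0.
Forward elimination and back-substitution give m_0 = 0, m_1 = 34/5, m_2 = -47/10, m_3 = 0.
On [3, 5], p'(x) = b_2 + 2c_2·(x - 3) + 3d_2·(x - 3)² with b_2 = Δ_2 - h_2(2m_2 + m_3)/6 = 62/15, c_2 = m_2/2 = -47/20, d_2 = (m_3 - m_2)/(6h_2) = 47/120. So p'(5) = -17/30.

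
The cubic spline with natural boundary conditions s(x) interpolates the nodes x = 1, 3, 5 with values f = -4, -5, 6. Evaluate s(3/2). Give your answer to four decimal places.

Write M_i for s''(x_i). With h_i = 2, 2 and divided differences Δ_i = -1/2, 11/2, the continuity of s' gives the tridiagonal system
  2·M_0 + 8·M_1 + 2·M_2 = 6(Δ_1 - Δ_0) = 36
Natural end conditions: M_0 = M_2 = 0.
Forward elimination and back-substitution give M_0 = 0, M_1 = 9/2, M_2 = 0.
On [1, 3], s(x) = -4 - 2·(x - 1) + 0·(x - 1)² + 3/8·(x - 1)³.
With (x - 1) = 1/2: s(3/2) = -317/64.

-4.9531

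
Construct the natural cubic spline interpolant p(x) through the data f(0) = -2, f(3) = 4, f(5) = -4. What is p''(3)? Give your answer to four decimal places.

Let σ_i = p''(x_i). Step sizes h_i = 3, 2; slopes of the chords Δ_i = (y_(i+1) - y_i)/h_i = 2, -4.
  3·σ_0 + 10·σ_1 + 2·σ_2 = 6(Δ_1 - Δ_0) = -36
Natural end conditions: σ_0 = σ_2 = 0.
Solving the tridiagonal system: σ_0 = 0, σ_1 = -18/5, σ_2 = 0.

-3.6000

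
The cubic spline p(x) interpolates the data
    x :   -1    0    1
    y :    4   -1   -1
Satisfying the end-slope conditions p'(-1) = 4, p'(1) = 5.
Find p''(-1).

-34

Write σ_i for p''(x_i). With h_i = 1, 1 and divided differences Δ_i = -5, 0, the continuity of p' gives the tridiagonal system
  1·σ_0 + 4·σ_1 + 1·σ_2 = 6(Δ_1 - Δ_0) = 30
Clamped end conditions give two more equations: 2h_0·σ_0 + h_0·σ_1 = 6(Δ_0 - p'(-1)) = -54 and h_1·σ_1 + 2h_1·σ_2 = 6(p'(1) - Δ_1) = 30.
Solving the tridiagonal system: σ_0 = -34, σ_1 = 14, σ_2 = 8.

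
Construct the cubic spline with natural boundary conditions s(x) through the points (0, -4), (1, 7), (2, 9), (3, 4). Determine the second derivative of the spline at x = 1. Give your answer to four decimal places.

Write σ_i for s''(x_i). With h_i = 1, 1, 1 and divided differences Δ_i = 11, 2, -5, the continuity of s' gives the tridiagonal system
  1·σ_0 + 4·σ_1 + 1·σ_2 = 6(Δ_1 - Δ_0) = -54
  1·σ_1 + 4·σ_2 + 1·σ_3 = 6(Δ_2 - Δ_1) = -42
Natural end conditions: σ_0 = σ_3 = 0.
Forward elimination and back-substitution give σ_0 = 0, σ_1 = -58/5, σ_2 = -38/5, σ_3 = 0.

-11.6000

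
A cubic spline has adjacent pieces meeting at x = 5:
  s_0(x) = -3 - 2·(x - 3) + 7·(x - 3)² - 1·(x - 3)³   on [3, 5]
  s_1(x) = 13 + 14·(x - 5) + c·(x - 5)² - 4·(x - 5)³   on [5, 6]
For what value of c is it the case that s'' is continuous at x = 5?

s_0''(x) = 14 - 6·(x - 3), so s_0''(5) = 2. On the right, s_1''(5) = 2c, so c = 1.

1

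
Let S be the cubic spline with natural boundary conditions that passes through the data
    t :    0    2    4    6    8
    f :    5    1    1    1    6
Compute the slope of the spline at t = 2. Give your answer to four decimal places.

Write m_i for S''(x_i). With h_i = 2, 2, 2, 2 and divided differences Δ_i = -2, 0, 0, 5/2, the continuity of S' gives the tridiagonal system
  2·m_0 + 8·m_1 + 2·m_2 = 6(Δ_1 - Δ_0) = 12
  2·m_1 + 8·m_2 + 2·m_3 = 6(Δ_2 - Δ_1) = 0
  2·m_2 + 8·m_3 + 2·m_4 = 6(Δ_3 - Δ_2) = 15
Natural end conditions: m_0 = m_4 = 0.
Forward elimination and back-substitution give m_0 = 0, m_1 = 195/112, m_2 = -27/28, m_3 = 237/112, m_4 = 0.
On [2, 4], S'(t) = b_1 + 2c_1·(t - 2) + 3d_1·(t - 2)² with b_1 = Δ_1 - h_1(2m_1 + m_2)/6 = -47/56, c_1 = m_1/2 = 195/224, d_1 = (m_2 - m_1)/(6h_1) = -101/448. So S'(2) = -47/56.

-0.8393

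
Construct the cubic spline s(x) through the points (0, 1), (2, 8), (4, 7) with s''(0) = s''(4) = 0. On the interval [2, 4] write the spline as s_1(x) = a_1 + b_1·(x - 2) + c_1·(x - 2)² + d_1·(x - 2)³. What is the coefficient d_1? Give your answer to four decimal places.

With σ_i denoting the second derivative at x_i, h_i = 2, 2, and Δ_i = (y_(i+1) − y_i)/h_i = 7/2, -1/2:
  2·σ_0 + 8·σ_1 + 2·σ_2 = 6(Δ_1 - Δ_0) = -24
Natural end conditions: σ_0 = σ_2 = 0.
Solving the tridiagonal system: σ_0 = 0, σ_1 = -3, σ_2 = 0.
On [2, 4], with s_1(x) = a_1 + b_1·(x - 2) + c_1·(x - 2)² + d_1·(x - 2)³: c_1 = σ_1/2 = -3/2, d_1 = (σ_2 - σ_1)/(6h_1) = 1/4, b_1 = Δ_1 - h_1(2σ_1 + σ_2)/6 = 3/2.

0.2500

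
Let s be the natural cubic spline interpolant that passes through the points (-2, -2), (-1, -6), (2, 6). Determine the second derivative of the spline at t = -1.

Put M_i = s'' at the i-th knot. Here h = (1, 3) and Δ = (-4, 4), so the interior equations h_(i-1)·M_(i-1) + 2(h_(i-1)+h_i)·M_i + h_i·M_(i+1) = 6(Δ_i − Δ_(i-1)) read
  1·M_0 + 8·M_1 + 3·M_2 = 6(Δ_1 - Δ_0) = 48
Natural end conditions: M_0 = M_2 = 0.
Solving the tridiagonal system: M_0 = 0, M_1 = 6, M_2 = 0.

6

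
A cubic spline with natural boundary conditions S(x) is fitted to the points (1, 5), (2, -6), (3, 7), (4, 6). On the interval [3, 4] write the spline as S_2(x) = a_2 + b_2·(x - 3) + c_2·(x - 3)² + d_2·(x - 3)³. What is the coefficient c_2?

Put σ_i = S'' at the i-th knot. Here h = (1, 1, 1) and Δ = (-11, 13, -1), so the interior equations h_(i-1)·σ_(i-1) + 2(h_(i-1)+h_i)·σ_i + h_i·σ_(i+1) = 6(Δ_i − Δ_(i-1)) read
  1·σ_0 + 4·σ_1 + 1·σ_2 = 6(Δ_1 - Δ_0) = 144
  1·σ_1 + 4·σ_2 + 1·σ_3 = 6(Δ_2 - Δ_1) = -84
Natural end conditions: σ_0 = σ_3 = 0.
Solving: σ_0 = 0, σ_1 = 44, σ_2 = -32, σ_3 = 0.
On [3, 4], with S_2(x) = a_2 + b_2·(x - 3) + c_2·(x - 3)² + d_2·(x - 3)³: c_2 = σ_2/2 = -16, d_2 = (σ_3 - σ_2)/(6h_2) = 16/3, b_2 = Δ_2 - h_2(2σ_2 + σ_3)/6 = 29/3.

-16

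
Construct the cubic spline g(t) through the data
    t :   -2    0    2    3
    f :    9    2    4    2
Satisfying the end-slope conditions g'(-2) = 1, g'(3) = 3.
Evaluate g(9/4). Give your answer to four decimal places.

Put M_i = g'' at the i-th knot. Here h = (2, 2, 1) and Δ = (-7/2, 1, -2), so the interior equations h_(i-1)·M_(i-1) + 2(h_(i-1)+h_i)·M_i + h_i·M_(i+1) = 6(Δ_i − Δ_(i-1)) read
  2·M_0 + 8·M_1 + 2·M_2 = 6(Δ_1 - Δ_0) = 27
  2·M_1 + 6·M_2 + 1·M_3 = 6(Δ_2 - Δ_1) = -18
Clamped end conditions give two more equations: 2h_0·M_0 + h_0·M_1 = 6(Δ_0 - g'(-2)) = -27 and h_2·M_2 + 2h_2·M_3 = 6(g'(3) - Δ_2) = 30.
Solving: M_0 = -503/46, M_1 = 385/46, M_2 = -208/23, M_3 = 449/23.
On [2, 3], g(t) = 4 - 103/46·(t - 2) - 104/23·(t - 2)² + 219/46·(t - 2)³.
With (t - 2) = 1/4: g(9/4) = 9515/2944.

3.2320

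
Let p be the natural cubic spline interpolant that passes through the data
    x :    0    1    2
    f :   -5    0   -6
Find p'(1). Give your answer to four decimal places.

Put M_i = p'' at the i-th knot. Here h = (1, 1) and Δ = (5, -6), so the interior equations h_(i-1)·M_(i-1) + 2(h_(i-1)+h_i)·M_i + h_i·M_(i+1) = 6(Δ_i − Δ_(i-1)) read
  1·M_0 + 4·M_1 + 1·M_2 = 6(Δ_1 - Δ_0) = -66
Natural end conditions: M_0 = M_2 = 0.
Solving: M_0 = 0, M_1 = -33/2, M_2 = 0.
On [1, 2], p'(x) = b_1 + 2c_1·(x - 1) + 3d_1·(x - 1)² with b_1 = Δ_1 - h_1(2M_1 + M_2)/6 = -1/2, c_1 = M_1/2 = -33/4, d_1 = (M_2 - M_1)/(6h_1) = 11/4. So p'(1) = -1/2.

-0.5000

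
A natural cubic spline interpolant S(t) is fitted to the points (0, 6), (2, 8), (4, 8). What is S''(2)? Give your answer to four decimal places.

With M_i denoting the second derivative at x_i, h_i = 2, 2, and Δ_i = (y_(i+1) − y_i)/h_i = 1, 0:
  2·M_0 + 8·M_1 + 2·M_2 = 6(Δ_1 - Δ_0) = -6
Natural end conditions: M_0 = M_2 = 0.
Forward elimination and back-substitution give M_0 = 0, M_1 = -3/4, M_2 = 0.

-0.7500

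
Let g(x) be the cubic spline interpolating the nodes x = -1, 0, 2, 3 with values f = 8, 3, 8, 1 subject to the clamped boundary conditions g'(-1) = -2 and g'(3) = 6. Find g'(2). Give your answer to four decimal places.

-7.4429

With m_i denoting the second derivative at x_i, h_i = 1, 2, 1, and Δ_i = (y_(i+1) − y_i)/h_i = -5, 5/2, -7:
  1·m_0 + 6·m_1 + 2·m_2 = 6(Δ_1 - Δ_0) = 45
  2·m_1 + 6·m_2 + 1·m_3 = 6(Δ_2 - Δ_1) = -57
Clamped end conditions give two more equations: 2h_0·m_0 + h_0·m_1 = 6(Δ_0 - g'(-1)) = -18 and h_2·m_2 + 2h_2·m_3 = 6(g'(3) - Δ_2) = 78.
Hence m_0 = -641/35, m_1 = 652/35, m_2 = -848/35, m_3 = 1789/35.
On [2, 3], g'(x) = b_2 + 2c_2·(x - 2) + 3d_2·(x - 2)² with b_2 = Δ_2 - h_2(2m_2 + m_3)/6 = -521/70, c_2 = m_2/2 = -424/35, d_2 = (m_3 - m_2)/(6h_2) = 879/70. So g'(2) = -521/70.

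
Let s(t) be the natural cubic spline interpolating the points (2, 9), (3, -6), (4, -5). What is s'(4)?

5

Put m_i = s'' at the i-th knot. Here h = (1, 1) and Δ = (-15, 1), so the interior equations h_(i-1)·m_(i-1) + 2(h_(i-1)+h_i)·m_i + h_i·m_(i+1) = 6(Δ_i − Δ_(i-1)) read
  1·m_0 + 4·m_1 + 1·m_2 = 6(Δ_1 - Δ_0) = 96
Natural end conditions: m_0 = m_2 = 0.
Solving: m_0 = 0, m_1 = 24, m_2 = 0.
On [3, 4], s'(t) = b_1 + 2c_1·(t - 3) + 3d_1·(t - 3)² with b_1 = Δ_1 - h_1(2m_1 + m_2)/6 = -7, c_1 = m_1/2 = 12, d_1 = (m_2 - m_1)/(6h_1) = -4. So s'(4) = 5.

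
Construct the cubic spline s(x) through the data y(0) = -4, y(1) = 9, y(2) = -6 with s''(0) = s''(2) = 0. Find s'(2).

-22

Put M_i = s'' at the i-th knot. Here h = (1, 1) and Δ = (13, -15), so the interior equations h_(i-1)·M_(i-1) + 2(h_(i-1)+h_i)·M_i + h_i·M_(i+1) = 6(Δ_i − Δ_(i-1)) read
  1·M_0 + 4·M_1 + 1·M_2 = 6(Δ_1 - Δ_0) = -168
Natural end conditions: M_0 = M_2 = 0.
Solving the tridiagonal system: M_0 = 0, M_1 = -42, M_2 = 0.
On [1, 2], s'(x) = b_1 + 2c_1·(x - 1) + 3d_1·(x - 1)² with b_1 = Δ_1 - h_1(2M_1 + M_2)/6 = -1, c_1 = M_1/2 = -21, d_1 = (M_2 - M_1)/(6h_1) = 7. So s'(2) = -22.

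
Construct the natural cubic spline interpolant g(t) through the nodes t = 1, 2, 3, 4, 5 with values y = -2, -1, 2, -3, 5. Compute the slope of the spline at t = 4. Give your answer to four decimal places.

Let m_i = g''(x_i). Step sizes h_i = 1, 1, 1, 1; slopes of the chords Δ_i = (y_(i+1) - y_i)/h_i = 1, 3, -5, 8.
  1·m_0 + 4·m_1 + 1·m_2 = 6(Δ_1 - Δ_0) = 12
  1·m_1 + 4·m_2 + 1·m_3 = 6(Δ_2 - Δ_1) = -48
  1·m_2 + 4·m_3 + 1·m_4 = 6(Δ_3 - Δ_2) = 78
Natural end conditions: m_0 = m_4 = 0.
Solving: m_0 = 0, m_1 = 225/28, m_2 = -141/7, m_3 = 687/28, m_4 = 0.
On [4, 5], g'(t) = b_3 + 2c_3·(t - 4) + 3d_3·(t - 4)² with b_3 = Δ_3 - h_3(2m_3 + m_4)/6 = -5/28, c_3 = m_3/2 = 687/56, d_3 = (m_4 - m_3)/(6h_3) = -229/56. So g'(4) = -5/28.

-0.1786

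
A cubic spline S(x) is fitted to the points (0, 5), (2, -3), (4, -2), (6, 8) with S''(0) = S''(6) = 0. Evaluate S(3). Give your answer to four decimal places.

-3.8500

Write M_i for S''(x_i). With h_i = 2, 2, 2 and divided differences Δ_i = -4, 1/2, 5, the continuity of S' gives the tridiagonal system
  2·M_0 + 8·M_1 + 2·M_2 = 6(Δ_1 - Δ_0) = 27
  2·M_1 + 8·M_2 + 2·M_3 = 6(Δ_2 - Δ_1) = 27
Natural end conditions: M_0 = M_3 = 0.
Solving the tridiagonal system: M_0 = 0, M_1 = 27/10, M_2 = 27/10, M_3 = 0.
On [2, 4], S(x) = -3 - 11/5·(x - 2) + 27/20·(x - 2)² + 0·(x - 2)³.
With (x - 2) = 1: S(3) = -77/20.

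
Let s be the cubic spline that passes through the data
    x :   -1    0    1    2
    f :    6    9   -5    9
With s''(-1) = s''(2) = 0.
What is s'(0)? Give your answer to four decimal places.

With M_i denoting the second derivative at x_i, h_i = 1, 1, 1, and Δ_i = (y_(i+1) − y_i)/h_i = 3, -14, 14:
  1·M_0 + 4·M_1 + 1·M_2 = 6(Δ_1 - Δ_0) = -102
  1·M_1 + 4·M_2 + 1·M_3 = 6(Δ_2 - Δ_1) = 168
Natural end conditions: M_0 = M_3 = 0.
Solving the tridiagonal system: M_0 = 0, M_1 = -192/5, M_2 = 258/5, M_3 = 0.
On [0, 1], s'(x) = b_1 + 2c_1·x + 3d_1·x² with b_1 = Δ_1 - h_1(2M_1 + M_2)/6 = -49/5, c_1 = M_1/2 = -96/5, d_1 = (M_2 - M_1)/(6h_1) = 15. So s'(0) = -49/5.

-9.8000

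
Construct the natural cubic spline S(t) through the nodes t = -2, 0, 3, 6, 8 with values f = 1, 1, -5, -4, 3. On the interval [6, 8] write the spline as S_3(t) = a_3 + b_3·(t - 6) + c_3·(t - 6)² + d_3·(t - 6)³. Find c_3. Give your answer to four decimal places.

Let M_i = S''(x_i). Step sizes h_i = 2, 3, 3, 2; slopes of the chords Δ_i = (y_(i+1) - y_i)/h_i = 0, -2, 1/3, 7/2.
  2·M_0 + 10·M_1 + 3·M_2 = 6(Δ_1 - Δ_0) = -12
  3·M_1 + 12·M_2 + 3·M_3 = 6(Δ_2 - Δ_1) = 14
  3·M_2 + 10·M_3 + 2·M_4 = 6(Δ_3 - Δ_2) = 19
Natural end conditions: M_0 = M_4 = 0.
Hence M_0 = 0, M_1 = -31/20, M_2 = 7/6, M_3 = 31/20, M_4 = 0.
On [6, 8], with S_3(t) = a_3 + b_3·(t - 6) + c_3·(t - 6)² + d_3·(t - 6)³: c_3 = M_3/2 = 31/40, d_3 = (M_4 - M_3)/(6h_3) = -31/240, b_3 = Δ_3 - h_3(2M_3 + M_4)/6 = 37/15.

0.7750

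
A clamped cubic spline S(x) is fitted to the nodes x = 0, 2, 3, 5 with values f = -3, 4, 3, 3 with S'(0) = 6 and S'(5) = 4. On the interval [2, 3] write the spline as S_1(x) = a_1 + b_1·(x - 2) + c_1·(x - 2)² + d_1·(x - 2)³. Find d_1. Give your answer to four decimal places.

Write M_i for S''(x_i). With h_i = 2, 1, 2 and divided differences Δ_i = 7/2, -1, 0, the continuity of S' gives the tridiagonal system
  2·M_0 + 6·M_1 + 1·M_2 = 6(Δ_1 - Δ_0) = -27
  1·M_1 + 6·M_2 + 2·M_3 = 6(Δ_2 - Δ_1) = 6
Clamped end conditions give two more equations: 2h_0·M_0 + h_0·M_1 = 6(Δ_0 - S'(0)) = -15 and h_2·M_2 + 2h_2·M_3 = 6(S'(5) - Δ_2) = 24.
Forward elimination and back-substitution give M_0 = -59/32, M_1 = -61/16, M_2 = -7/16, M_3 = 199/32.
On [2, 3], with S_1(x) = a_1 + b_1·(x - 2) + c_1·(x - 2)² + d_1·(x - 2)³: c_1 = M_1/2 = -61/32, d_1 = (M_2 - M_1)/(6h_1) = 9/16, b_1 = Δ_1 - h_1(2M_1 + M_2)/6 = 11/32.

0.5625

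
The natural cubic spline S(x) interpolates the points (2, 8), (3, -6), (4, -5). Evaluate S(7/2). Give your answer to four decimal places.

-6.9063

Let σ_i = S''(x_i). Step sizes h_i = 1, 1; slopes of the chords Δ_i = (y_(i+1) - y_i)/h_i = -14, 1.
  1·σ_0 + 4·σ_1 + 1·σ_2 = 6(Δ_1 - Δ_0) = 90
Natural end conditions: σ_0 = σ_2 = 0.
Hence σ_0 = 0, σ_1 = 45/2, σ_2 = 0.
On [3, 4], S(x) = -6 - 13/2·(x - 3) + 45/4·(x - 3)² - 15/4·(x - 3)³.
With (x - 3) = 1/2: S(7/2) = -221/32.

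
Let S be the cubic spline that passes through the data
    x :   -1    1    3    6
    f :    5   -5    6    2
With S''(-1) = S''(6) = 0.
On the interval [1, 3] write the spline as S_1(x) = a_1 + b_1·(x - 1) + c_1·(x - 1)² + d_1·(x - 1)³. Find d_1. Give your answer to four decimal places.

Put σ_i = S'' at the i-th knot. Here h = (2, 2, 3) and Δ = (-5, 11/2, -4/3), so the interior equations h_(i-1)·σ_(i-1) + 2(h_(i-1)+h_i)·σ_i + h_i·σ_(i+1) = 6(Δ_i − Δ_(i-1)) read
  2·σ_0 + 8·σ_1 + 2·σ_2 = 6(Δ_1 - Δ_0) = 63
  2·σ_1 + 10·σ_2 + 3·σ_3 = 6(Δ_2 - Δ_1) = -41
Natural end conditions: σ_0 = σ_3 = 0.
Forward elimination and back-substitution give σ_0 = 0, σ_1 = 178/19, σ_2 = -227/38, σ_3 = 0.
On [1, 3], with S_1(x) = a_1 + b_1·(x - 1) + c_1·(x - 1)² + d_1·(x - 1)³: c_1 = σ_1/2 = 89/19, d_1 = (σ_2 - σ_1)/(6h_1) = -583/456, b_1 = Δ_1 - h_1(2σ_1 + σ_2)/6 = 71/57.

-1.2785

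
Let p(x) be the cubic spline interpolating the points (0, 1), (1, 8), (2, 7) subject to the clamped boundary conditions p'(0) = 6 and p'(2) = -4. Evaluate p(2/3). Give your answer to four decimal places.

With m_i denoting the second derivative at x_i, h_i = 1, 1, and Δ_i = (y_(i+1) − y_i)/h_i = 7, -1:
  1·m_0 + 4·m_1 + 1·m_2 = 6(Δ_1 - Δ_0) = -48
Clamped end conditions give two more equations: 2h_0·m_0 + h_0·m_1 = 6(Δ_0 - p'(0)) = 6 and h_1·m_1 + 2h_1·m_2 = 6(p'(2) - Δ_1) = -18.
Solving: m_0 = 10, m_1 = -14, m_2 = -2.
On [0, 1], p(x) = 1 + 6·x + 5·x² - 4·x³.
With x = 2/3: p(2/3) = 163/27.

6.0370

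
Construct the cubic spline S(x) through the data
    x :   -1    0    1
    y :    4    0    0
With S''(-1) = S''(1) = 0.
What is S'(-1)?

-5

Let m_i = S''(x_i). Step sizes h_i = 1, 1; slopes of the chords Δ_i = (y_(i+1) - y_i)/h_i = -4, 0.
  1·m_0 + 4·m_1 + 1·m_2 = 6(Δ_1 - Δ_0) = 24
Natural end conditions: m_0 = m_2 = 0.
Solving the tridiagonal system: m_0 = 0, m_1 = 6, m_2 = 0.
On [-1, 0], S'(x) = b_0 + 2c_0·(x + 1) + 3d_0·(x + 1)² with b_0 = Δ_0 - h_0(2m_0 + m_1)/6 = -5, c_0 = m_0/2 = 0, d_0 = (m_1 - m_0)/(6h_0) = 1. So S'(-1) = -5.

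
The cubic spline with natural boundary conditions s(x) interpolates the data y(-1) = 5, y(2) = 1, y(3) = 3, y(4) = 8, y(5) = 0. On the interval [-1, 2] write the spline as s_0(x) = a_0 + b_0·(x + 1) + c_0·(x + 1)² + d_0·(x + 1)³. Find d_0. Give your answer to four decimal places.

0.0718

Let m_i = s''(x_i). Step sizes h_i = 3, 1, 1, 1; slopes of the chords Δ_i = (y_(i+1) - y_i)/h_i = -4/3, 2, 5, -8.
  3·m_0 + 8·m_1 + 1·m_2 = 6(Δ_1 - Δ_0) = 20
  1·m_1 + 4·m_2 + 1·m_3 = 6(Δ_2 - Δ_1) = 18
  1·m_2 + 4·m_3 + 1·m_4 = 6(Δ_3 - Δ_2) = -78
Natural end conditions: m_0 = m_4 = 0.
Forward elimination and back-substitution give m_0 = 0, m_1 = 75/58, m_2 = 280/29, m_3 = -1271/58, m_4 = 0.
On [-1, 2], with s_0(x) = a_0 + b_0·(x + 1) + c_0·(x + 1)² + d_0·(x + 1)³: c_0 = m_0/2 = 0, d_0 = (m_1 - m_0)/(6h_0) = 25/348, b_0 = Δ_0 - h_0(2m_0 + m_1)/6 = -689/348.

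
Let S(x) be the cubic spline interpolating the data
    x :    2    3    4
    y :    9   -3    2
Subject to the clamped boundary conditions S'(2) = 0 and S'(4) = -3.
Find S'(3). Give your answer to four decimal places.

-4.5000

Let M_i = S''(x_i). Step sizes h_i = 1, 1; slopes of the chords Δ_i = (y_(i+1) - y_i)/h_i = -12, 5.
  1·M_0 + 4·M_1 + 1·M_2 = 6(Δ_1 - Δ_0) = 102
Clamped end conditions give two more equations: 2h_0·M_0 + h_0·M_1 = 6(Δ_0 - S'(2)) = -72 and h_1·M_1 + 2h_1·M_2 = 6(S'(4) - Δ_1) = -48.
Solving: M_0 = -63, M_1 = 54, M_2 = -51.
On [3, 4], S'(x) = b_1 + 2c_1·(x - 3) + 3d_1·(x - 3)² with b_1 = Δ_1 - h_1(2M_1 + M_2)/6 = -9/2, c_1 = M_1/2 = 27, d_1 = (M_2 - M_1)/(6h_1) = -35/2. So S'(3) = -9/2.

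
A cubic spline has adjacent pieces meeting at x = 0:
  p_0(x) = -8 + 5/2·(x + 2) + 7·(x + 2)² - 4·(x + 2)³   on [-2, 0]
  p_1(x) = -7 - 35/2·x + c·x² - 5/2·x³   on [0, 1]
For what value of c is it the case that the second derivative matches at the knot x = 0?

p_0''(x) = 14 - 24·(x + 2), so p_0''(0) = -34. On the right, p_1''(0) = 2c, so c = -17.

-17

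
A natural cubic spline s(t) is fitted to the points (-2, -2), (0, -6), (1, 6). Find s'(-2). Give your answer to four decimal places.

With M_i denoting the second derivative at x_i, h_i = 2, 1, and Δ_i = (y_(i+1) − y_i)/h_i = -2, 12:
  2·M_0 + 6·M_1 + 1·M_2 = 6(Δ_1 - Δ_0) = 84
Natural end conditions: M_0 = M_2 = 0.
Hence M_0 = 0, M_1 = 14, M_2 = 0.
On [-2, 0], s'(t) = b_0 + 2c_0·(t + 2) + 3d_0·(t + 2)² with b_0 = Δ_0 - h_0(2M_0 + M_1)/6 = -20/3, c_0 = M_0/2 = 0, d_0 = (M_1 - M_0)/(6h_0) = 7/6. So s'(-2) = -20/3.

-6.6667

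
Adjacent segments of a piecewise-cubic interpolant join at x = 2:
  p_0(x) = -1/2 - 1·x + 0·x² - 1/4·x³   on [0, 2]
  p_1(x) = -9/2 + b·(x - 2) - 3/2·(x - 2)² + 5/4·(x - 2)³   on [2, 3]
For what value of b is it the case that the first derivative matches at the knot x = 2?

p_0'(x) = -1 + 0·x - 3/4·x², so p_0'(2) = -4. On the right, p_1'(2) = b, so b = -4.

-4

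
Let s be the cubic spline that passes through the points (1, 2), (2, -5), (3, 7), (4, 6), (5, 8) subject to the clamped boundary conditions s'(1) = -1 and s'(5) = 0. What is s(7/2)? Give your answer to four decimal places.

7.6674

Put m_i = s'' at the i-th knot. Here h = (1, 1, 1, 1) and Δ = (-7, 12, -1, 2), so the interior equations h_(i-1)·m_(i-1) + 2(h_(i-1)+h_i)·m_i + h_i·m_(i+1) = 6(Δ_i − Δ_(i-1)) read
  1·m_0 + 4·m_1 + 1·m_2 = 6(Δ_1 - Δ_0) = 114
  1·m_1 + 4·m_2 + 1·m_3 = 6(Δ_2 - Δ_1) = -78
  1·m_2 + 4·m_3 + 1·m_4 = 6(Δ_3 - Δ_2) = 18
Clamped end conditions give two more equations: 2h_0·m_0 + h_0·m_1 = 6(Δ_0 - s'(1)) = -36 and h_3·m_3 + 2h_3·m_4 = 6(s'(5) - Δ_3) = -12.
Forward elimination and back-substitution give m_0 = -1175/28, m_1 = 671/14, m_2 = -143/4, m_3 = 239/14, m_4 = -407/28.
On [3, 4], s(x) = 7 + 113/14·(x - 3) - 143/8·(x - 3)² + 493/56·(x - 3)³.
With (x - 3) = 1/2: s(7/2) = 3435/448.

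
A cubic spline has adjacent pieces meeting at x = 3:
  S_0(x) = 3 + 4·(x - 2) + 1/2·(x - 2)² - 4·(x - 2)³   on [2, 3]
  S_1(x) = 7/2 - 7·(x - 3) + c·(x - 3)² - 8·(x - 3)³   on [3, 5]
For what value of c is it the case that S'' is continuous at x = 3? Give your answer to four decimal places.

S_0''(x) = 1 - 24·(x - 2), so S_0''(3) = -23. On the right, S_1''(3) = 2c, so c = -23/2.

-11.5000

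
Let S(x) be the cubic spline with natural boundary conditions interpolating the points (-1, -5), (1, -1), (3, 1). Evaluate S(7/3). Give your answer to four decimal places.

0.4815

Put m_i = S'' at the i-th knot. Here h = (2, 2) and Δ = (2, 1), so the interior equations h_(i-1)·m_(i-1) + 2(h_(i-1)+h_i)·m_i + h_i·m_(i+1) = 6(Δ_i − Δ_(i-1)) read
  2·m_0 + 8·m_1 + 2·m_2 = 6(Δ_1 - Δ_0) = -6
Natural end conditions: m_0 = m_2 = 0.
Solving the tridiagonal system: m_0 = 0, m_1 = -3/4, m_2 = 0.
On [1, 3], S(x) = -1 + 3/2·(x - 1) - 3/8·(x - 1)² + 1/16·(x - 1)³.
With (x - 1) = 4/3: S(7/3) = 13/27.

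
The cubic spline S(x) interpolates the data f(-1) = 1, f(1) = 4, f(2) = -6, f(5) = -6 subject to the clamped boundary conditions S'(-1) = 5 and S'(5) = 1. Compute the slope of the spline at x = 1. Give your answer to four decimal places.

-7.1905

Let M_i = S''(x_i). Step sizes h_i = 2, 1, 3; slopes of the chords Δ_i = (y_(i+1) - y_i)/h_i = 3/2, -10, 0.
  2·M_0 + 6·M_1 + 1·M_2 = 6(Δ_1 - Δ_0) = -69
  1·M_1 + 8·M_2 + 3·M_3 = 6(Δ_2 - Δ_1) = 60
Clamped end conditions give two more equations: 2h_0·M_0 + h_0·M_1 = 6(Δ_0 - S'(-1)) = -21 and h_2·M_2 + 2h_2·M_3 = 6(S'(5) - Δ_2) = 6.
Solving the tridiagonal system: M_0 = 71/42, M_1 = -583/42, M_2 = 229/21, M_3 = -187/42.
On [1, 2], S'(x) = b_1 + 2c_1·(x - 1) + 3d_1·(x - 1)² with b_1 = Δ_1 - h_1(2M_1 + M_2)/6 = -151/21, c_1 = M_1/2 = -583/84, d_1 = (M_2 - M_1)/(6h_1) = 347/84. So S'(1) = -151/21.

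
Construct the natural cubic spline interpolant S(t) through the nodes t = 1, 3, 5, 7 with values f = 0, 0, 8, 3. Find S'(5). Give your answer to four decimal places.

Let m_i = S''(x_i). Step sizes h_i = 2, 2, 2; slopes of the chords Δ_i = (y_(i+1) - y_i)/h_i = 0, 4, -5/2.
  2·m_0 + 8·m_1 + 2·m_2 = 6(Δ_1 - Δ_0) = 24
  2·m_1 + 8·m_2 + 2·m_3 = 6(Δ_2 - Δ_1) = -39
Natural end conditions: m_0 = m_3 = 0.
Hence m_0 = 0, m_1 = 9/2, m_2 = -6, m_3 = 0.
On [5, 7], S'(t) = b_2 + 2c_2·(t - 5) + 3d_2·(t - 5)² with b_2 = Δ_2 - h_2(2m_2 + m_3)/6 = 3/2, c_2 = m_2/2 = -3, d_2 = (m_3 - m_2)/(6h_2) = 1/2. So S'(5) = 3/2.

1.5000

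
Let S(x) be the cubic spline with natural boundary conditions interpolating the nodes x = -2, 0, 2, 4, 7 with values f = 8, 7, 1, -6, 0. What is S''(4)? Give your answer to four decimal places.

3.4648

With M_i denoting the second derivative at x_i, h_i = 2, 2, 2, 3, and Δ_i = (y_(i+1) − y_i)/h_i = -1/2, -3, -7/2, 2:
  2·M_0 + 8·M_1 + 2·M_2 = 6(Δ_1 - Δ_0) = -15
  2·M_1 + 8·M_2 + 2·M_3 = 6(Δ_2 - Δ_1) = -3
  2·M_2 + 10·M_3 + 3·M_4 = 6(Δ_3 - Δ_2) = 33
Natural end conditions: M_0 = M_4 = 0.
Forward elimination and back-substitution give M_0 = 0, M_1 = -237/142, M_2 = -117/142, M_3 = 246/71, M_4 = 0.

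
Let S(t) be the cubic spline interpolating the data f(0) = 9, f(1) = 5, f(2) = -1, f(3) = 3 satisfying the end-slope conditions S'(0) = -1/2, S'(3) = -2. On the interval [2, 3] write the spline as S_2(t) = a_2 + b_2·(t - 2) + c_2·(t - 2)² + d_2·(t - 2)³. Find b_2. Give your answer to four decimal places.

Put σ_i = S'' at the i-th knot. Here h = (1, 1, 1) and Δ = (-4, -6, 4), so the interior equations h_(i-1)·σ_(i-1) + 2(h_(i-1)+h_i)·σ_i + h_i·σ_(i+1) = 6(Δ_i − Δ_(i-1)) read
  1·σ_0 + 4·σ_1 + 1·σ_2 = 6(Δ_1 - Δ_0) = -12
  1·σ_1 + 4·σ_2 + 1·σ_3 = 6(Δ_2 - Δ_1) = 60
Clamped end conditions give two more equations: 2h_0·σ_0 + h_0·σ_1 = 6(Δ_0 - S'(0)) = -21 and h_2·σ_2 + 2h_2·σ_3 = 6(S'(3) - Δ_2) = -36.
Forward elimination and back-substitution give σ_0 = -34/5, σ_1 = -37/5, σ_2 = 122/5, σ_3 = -151/5.
On [2, 3], with S_2(t) = a_2 + b_2·(t - 2) + c_2·(t - 2)² + d_2·(t - 2)³: c_2 = σ_2/2 = 61/5, d_2 = (σ_3 - σ_2)/(6h_2) = -91/10, b_2 = Δ_2 - h_2(2σ_2 + σ_3)/6 = 9/10.

0.9000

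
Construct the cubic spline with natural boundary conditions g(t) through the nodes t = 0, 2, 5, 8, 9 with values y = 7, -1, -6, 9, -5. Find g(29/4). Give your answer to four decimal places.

10.9487

Put M_i = g'' at the i-th knot. Here h = (2, 3, 3, 1) and Δ = (-4, -5/3, 5, -14), so the interior equations h_(i-1)·M_(i-1) + 2(h_(i-1)+h_i)·M_i + h_i·M_(i+1) = 6(Δ_i − Δ_(i-1)) read
  2·M_0 + 10·M_1 + 3·M_2 = 6(Δ_1 - Δ_0) = 14
  3·M_1 + 12·M_2 + 3·M_3 = 6(Δ_2 - Δ_1) = 40
  3·M_2 + 8·M_3 + 1·M_4 = 6(Δ_3 - Δ_2) = -114
Natural end conditions: M_0 = M_4 = 0.
Hence M_0 = 0, M_1 = -128/133, M_2 = 3142/399, M_3 = -2288/133, M_4 = 0.
On [5, 8], g(t) = -6 + 2285/399·(t - 5) + 1571/399·(t - 5)² - 5003/3591·(t - 5)³.
With (t - 5) = 9/4: g(29/4) = 4905/448.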